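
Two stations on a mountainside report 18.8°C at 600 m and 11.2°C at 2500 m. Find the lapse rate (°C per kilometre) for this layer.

Γ = −ΔT/Δz = (18.8 − 11.2) / (2500 − 600) m
  = 7.6°C / 1.9 km = 4°C/km

4°C/km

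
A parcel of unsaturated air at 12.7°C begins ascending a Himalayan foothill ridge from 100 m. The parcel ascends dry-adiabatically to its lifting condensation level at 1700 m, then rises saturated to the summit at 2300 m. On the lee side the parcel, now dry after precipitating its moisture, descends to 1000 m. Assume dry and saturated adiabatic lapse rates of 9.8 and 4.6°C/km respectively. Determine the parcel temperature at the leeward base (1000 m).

100–1700 m, dry: Δz = 1.6 km ⇒ ΔT = -15.68°C; T = -2.98°C
1700–2300 m, saturated: Δz = 0.6 km ⇒ ΔT = -2.76°C; T = -5.74°C
2300–1000 m, dry descent: Δz = 1.3 km ⇒ ΔT = +12.74°C; T = 7°C

7°C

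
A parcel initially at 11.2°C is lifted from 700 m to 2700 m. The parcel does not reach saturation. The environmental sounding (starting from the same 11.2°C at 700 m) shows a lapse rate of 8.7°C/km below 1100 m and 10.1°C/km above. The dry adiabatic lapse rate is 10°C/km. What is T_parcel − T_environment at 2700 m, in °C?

Parcel:
  From 700 m to 2700 m (dry): cools by 10 × 2 = 20°C, giving -8.8°C.
Environment:
  From 700 m to 1100 m (environment, lower layer): cools by 8.7 × 0.4 = 3.48°C, giving 7.72°C.
  From 1100 m to 2700 m (environment, upper layer): cools by 10.1 × 1.6 = 16.16°C, giving -8.44°C.
T_parcel − T_env = -8.8 − (-8.44) = -0.36°C

-0.36°C (parcel cooler than environment)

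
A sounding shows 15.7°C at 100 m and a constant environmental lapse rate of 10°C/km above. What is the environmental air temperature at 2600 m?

From 100 m to 2600 m (environmental): cools by 10 × 2.5 = 25°C, giving -9.3°C.

-9.3°C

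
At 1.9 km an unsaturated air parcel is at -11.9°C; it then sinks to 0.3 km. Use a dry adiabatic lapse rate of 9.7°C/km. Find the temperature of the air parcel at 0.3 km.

3.62°C

From 1900 m to 300 m (dry adiabatic): warms by 9.7 × 1.6 = 15.52°C, giving 3.62°C.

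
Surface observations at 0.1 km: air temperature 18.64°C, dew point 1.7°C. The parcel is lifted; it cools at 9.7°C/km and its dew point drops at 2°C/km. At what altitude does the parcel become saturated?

T and T_d converge at 9.7 − 2 = 7.7°C per km
Height above start = (18.64 − 1.7) / 7.7 = 2.2 km
LCL altitude = 100 m + 2200 m = 2300 m

2.3 km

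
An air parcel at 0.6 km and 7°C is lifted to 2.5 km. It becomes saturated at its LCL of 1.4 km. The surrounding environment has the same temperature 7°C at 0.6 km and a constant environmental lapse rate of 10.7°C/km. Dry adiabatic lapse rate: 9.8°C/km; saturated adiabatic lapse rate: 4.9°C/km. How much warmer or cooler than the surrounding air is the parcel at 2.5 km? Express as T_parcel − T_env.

Parcel:
  600–1400 m, dry: Δz = 0.8 km ⇒ ΔT = -7.84°C; T = -0.84°C
  1400–2500 m, saturated: Δz = 1.1 km ⇒ ΔT = -5.39°C; T = -6.23°C
Environment:
  600–2500 m, environment: Δz = 1.9 km ⇒ ΔT = -20.33°C; T = -13.33°C
T_parcel − T_env = -6.23 − (-13.33) = +7.1°C

+7.1°C (parcel warmer than environment)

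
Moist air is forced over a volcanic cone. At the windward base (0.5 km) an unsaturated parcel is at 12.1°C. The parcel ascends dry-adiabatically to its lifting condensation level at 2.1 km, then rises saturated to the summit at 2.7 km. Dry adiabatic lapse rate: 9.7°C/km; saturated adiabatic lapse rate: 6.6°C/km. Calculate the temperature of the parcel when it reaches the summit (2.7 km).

-7.38°C

500–2100 m, dry: Δz = 1.6 km ⇒ ΔT = -15.52°C; T = -3.42°C
2100–2700 m, saturated: Δz = 0.6 km ⇒ ΔT = -3.96°C; T = -7.38°C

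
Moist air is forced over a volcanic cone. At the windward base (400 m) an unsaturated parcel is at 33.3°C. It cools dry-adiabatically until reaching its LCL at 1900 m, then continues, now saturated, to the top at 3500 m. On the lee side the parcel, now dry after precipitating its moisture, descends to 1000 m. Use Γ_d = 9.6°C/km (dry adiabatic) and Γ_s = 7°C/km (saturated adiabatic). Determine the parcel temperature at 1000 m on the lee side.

31.7°C

Dry to 1900 m: -9.6 × 1.5 km = -14.4°C, so T = 18.9°C.
Saturated to 3500 m: -7 × 1.6 km = -11.2°C, so T = 7.7°C.
Dry descent to 1000 m: +9.6 × 2.5 km = +24°C, so T = 31.7°C.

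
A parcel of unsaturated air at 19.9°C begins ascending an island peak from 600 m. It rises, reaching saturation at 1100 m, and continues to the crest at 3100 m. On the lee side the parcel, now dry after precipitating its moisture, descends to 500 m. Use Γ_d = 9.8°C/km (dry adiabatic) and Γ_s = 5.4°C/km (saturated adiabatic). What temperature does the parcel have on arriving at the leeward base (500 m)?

Dry to 1100 m: -9.8 × 0.5 km = -4.9°C, so T = 15°C.
Saturated to 3100 m: -5.4 × 2 km = -10.8°C, so T = 4.2°C.
Dry descent to 500 m: +9.8 × 2.6 km = +25.48°C, so T = 29.68°C.

29.68°C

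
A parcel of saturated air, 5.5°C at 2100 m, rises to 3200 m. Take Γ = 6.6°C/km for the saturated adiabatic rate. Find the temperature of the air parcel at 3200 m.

-1.76°C

2100 → 3200 m (saturated adiabatic, 6.6°C/km): ΔT = -6.6 × 1.1 = -7.26°C → T = -1.76°C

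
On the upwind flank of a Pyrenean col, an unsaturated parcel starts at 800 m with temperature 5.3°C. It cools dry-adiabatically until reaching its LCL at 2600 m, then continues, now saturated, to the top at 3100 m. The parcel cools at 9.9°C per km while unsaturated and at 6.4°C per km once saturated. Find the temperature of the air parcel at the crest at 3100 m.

800–2600 m, dry: Δz = 1.8 km ⇒ ΔT = -17.82°C; T = -12.52°C
2600–3100 m, saturated: Δz = 0.5 km ⇒ ΔT = -3.2°C; T = -15.72°C

-15.72°C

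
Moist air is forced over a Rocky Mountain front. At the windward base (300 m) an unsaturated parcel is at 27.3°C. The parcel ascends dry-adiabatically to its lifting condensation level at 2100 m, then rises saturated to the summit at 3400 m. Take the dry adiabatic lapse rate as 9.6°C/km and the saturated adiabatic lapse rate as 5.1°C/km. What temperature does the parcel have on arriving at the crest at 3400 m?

300–2100 m, dry: Δz = 1.8 km ⇒ ΔT = -17.28°C; T = 10.02°C
2100–3400 m, saturated: Δz = 1.3 km ⇒ ΔT = -6.63°C; T = 3.39°C

3.39°C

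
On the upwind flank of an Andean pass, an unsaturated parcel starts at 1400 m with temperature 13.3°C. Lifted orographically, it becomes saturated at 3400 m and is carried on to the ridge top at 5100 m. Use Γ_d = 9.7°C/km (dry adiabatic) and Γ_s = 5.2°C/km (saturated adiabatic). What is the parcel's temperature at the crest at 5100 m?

Dry to 3400 m: -9.7 × 2 km = -19.4°C, so T = -6.1°C.
Saturated to 5100 m: -5.2 × 1.7 km = -8.84°C, so T = -14.94°C.

-14.94°C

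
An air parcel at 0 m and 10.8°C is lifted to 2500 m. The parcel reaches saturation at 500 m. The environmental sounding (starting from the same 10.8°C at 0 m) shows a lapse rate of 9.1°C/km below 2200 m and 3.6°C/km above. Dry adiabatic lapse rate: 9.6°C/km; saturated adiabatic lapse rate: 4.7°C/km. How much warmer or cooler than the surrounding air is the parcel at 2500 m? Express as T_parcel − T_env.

Parcel:
  0 → 500 m (dry, 9.6°C/km): ΔT = -9.6 × 0.5 = -4.8°C → T = 6°C
  500 → 2500 m (saturated, 4.7°C/km): ΔT = -4.7 × 2 = -9.4°C → T = -3.4°C
Environment:
  0 → 2200 m (environment, lower layer, 9.1°C/km): ΔT = -9.1 × 2.2 = -20.02°C → T = -9.22°C
  2200 → 2500 m (environment, upper layer, 3.6°C/km): ΔT = -3.6 × 0.3 = -1.08°C → T = -10.3°C
T_parcel − T_env = -3.4 − (-10.3) = +6.9°C

+6.9°C (parcel warmer than environment)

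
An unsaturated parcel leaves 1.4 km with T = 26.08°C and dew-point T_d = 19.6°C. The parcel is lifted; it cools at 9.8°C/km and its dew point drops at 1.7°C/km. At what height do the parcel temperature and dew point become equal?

T and T_d converge at 9.8 − 1.7 = 8.1°C per km
Height above start = (26.08 − 19.6) / 8.1 = 0.8 km
LCL altitude = 1400 m + 800 m = 2200 m

2.2 km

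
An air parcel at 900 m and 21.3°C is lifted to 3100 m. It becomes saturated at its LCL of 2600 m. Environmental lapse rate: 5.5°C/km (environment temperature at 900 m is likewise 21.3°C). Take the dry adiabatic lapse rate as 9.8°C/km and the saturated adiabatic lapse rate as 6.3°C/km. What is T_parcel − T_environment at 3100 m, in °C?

-7.71°C (parcel cooler than environment)

Parcel:
  900 → 2600 m (dry, 9.8°C/km): ΔT = -9.8 × 1.7 = -16.66°C → T = 4.64°C
  2600 → 3100 m (saturated, 6.3°C/km): ΔT = -6.3 × 0.5 = -3.15°C → T = 1.49°C
Environment:
  900 → 3100 m (environment, 5.5°C/km): ΔT = -5.5 × 2.2 = -12.1°C → T = 9.2°C
T_parcel − T_env = 1.49 − 9.2 = -7.71°C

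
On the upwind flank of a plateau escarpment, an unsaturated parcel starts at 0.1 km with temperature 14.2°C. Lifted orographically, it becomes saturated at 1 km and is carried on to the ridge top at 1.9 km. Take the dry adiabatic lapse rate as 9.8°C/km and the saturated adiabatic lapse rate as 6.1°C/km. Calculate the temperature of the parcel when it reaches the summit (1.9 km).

-0.11°C

100 → 1000 m (dry, 9.8°C/km): ΔT = -9.8 × 0.9 = -8.82°C → T = 5.38°C
1000 → 1900 m (saturated, 6.1°C/km): ΔT = -6.1 × 0.9 = -5.49°C → T = -0.11°C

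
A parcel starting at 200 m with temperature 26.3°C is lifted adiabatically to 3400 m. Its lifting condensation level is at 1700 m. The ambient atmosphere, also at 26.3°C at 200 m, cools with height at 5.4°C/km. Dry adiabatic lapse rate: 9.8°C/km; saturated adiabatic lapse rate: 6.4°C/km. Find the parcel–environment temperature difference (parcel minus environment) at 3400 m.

-8.3°C (parcel cooler than environment)

Parcel:
  200–1700 m, dry: Δz = 1.5 km ⇒ ΔT = -14.7°C; T = 11.6°C
  1700–3400 m, saturated: Δz = 1.7 km ⇒ ΔT = -10.88°C; T = 0.72°C
Environment:
  200–3400 m, environment: Δz = 3.2 km ⇒ ΔT = -17.28°C; T = 9.02°C
T_parcel − T_env = 0.72 − 9.02 = -8.3°C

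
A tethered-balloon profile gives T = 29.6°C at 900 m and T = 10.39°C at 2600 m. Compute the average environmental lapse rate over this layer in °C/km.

11.3°C/km

Γ = −ΔT/Δz = (29.6 − 10.39) / (2600 − 900) m
  = 19.21°C / 1.7 km = 11.3°C/km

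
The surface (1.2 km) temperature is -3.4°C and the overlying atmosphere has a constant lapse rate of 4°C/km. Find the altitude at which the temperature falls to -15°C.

4.1 km

Height above start = (-3.4 − (-15)) / 4 = 2.9 km
Altitude = 1200 m + 2900 m = 4100 m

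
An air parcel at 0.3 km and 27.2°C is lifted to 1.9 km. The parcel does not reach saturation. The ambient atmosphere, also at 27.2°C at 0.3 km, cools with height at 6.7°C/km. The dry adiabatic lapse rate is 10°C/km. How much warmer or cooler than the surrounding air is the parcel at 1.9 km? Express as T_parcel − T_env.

-5.28°C (parcel cooler than environment)

Parcel:
  From 300 m to 1900 m (dry): cools by 10 × 1.6 = 16°C, giving 11.2°C.
Environment:
  From 300 m to 1900 m (environment): cools by 6.7 × 1.6 = 10.72°C, giving 16.48°C.
T_parcel − T_env = 11.2 − 16.48 = -5.28°C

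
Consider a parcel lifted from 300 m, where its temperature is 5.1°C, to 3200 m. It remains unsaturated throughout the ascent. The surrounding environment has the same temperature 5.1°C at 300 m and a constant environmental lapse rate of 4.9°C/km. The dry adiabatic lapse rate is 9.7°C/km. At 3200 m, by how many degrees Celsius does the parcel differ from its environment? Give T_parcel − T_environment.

Parcel:
  300–3200 m, dry: Δz = 2.9 km ⇒ ΔT = -28.13°C; T = -23.03°C
Environment:
  300–3200 m, environment: Δz = 2.9 km ⇒ ΔT = -14.21°C; T = -9.11°C
T_parcel − T_env = -23.03 − (-9.11) = -13.92°C

-13.92°C (parcel cooler than environment)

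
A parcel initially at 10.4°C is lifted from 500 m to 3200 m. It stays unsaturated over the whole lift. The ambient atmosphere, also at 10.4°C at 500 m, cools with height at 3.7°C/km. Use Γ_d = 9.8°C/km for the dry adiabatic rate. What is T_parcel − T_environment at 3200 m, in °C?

Parcel:
  500 → 3200 m (dry, 9.8°C/km): ΔT = -9.8 × 2.7 = -26.46°C → T = -16.06°C
Environment:
  500 → 3200 m (environment, 3.7°C/km): ΔT = -3.7 × 2.7 = -9.99°C → T = 0.41°C
T_parcel − T_env = -16.06 − 0.41 = -16.47°C

-16.47°C (parcel cooler than environment)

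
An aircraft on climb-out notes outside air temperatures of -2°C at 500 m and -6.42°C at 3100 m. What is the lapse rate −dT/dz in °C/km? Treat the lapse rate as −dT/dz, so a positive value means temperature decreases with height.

Γ = −ΔT/Δz = (-2 − (-6.42)) / (3100 − 500) m
  = 4.42°C / 2.6 km = 1.7°C/km

1.7°C/km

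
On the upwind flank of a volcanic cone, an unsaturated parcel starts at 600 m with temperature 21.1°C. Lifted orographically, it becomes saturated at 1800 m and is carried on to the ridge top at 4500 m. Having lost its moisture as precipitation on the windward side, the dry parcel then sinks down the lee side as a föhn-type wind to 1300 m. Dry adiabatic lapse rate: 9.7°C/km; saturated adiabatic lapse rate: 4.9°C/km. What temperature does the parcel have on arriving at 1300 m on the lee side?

27.27°C

Dry to 1800 m: -9.7 × 1.2 km = -11.64°C, so T = 9.46°C.
Saturated to 4500 m: -4.9 × 2.7 km = -13.23°C, so T = -3.77°C.
Dry descent to 1300 m: +9.7 × 3.2 km = +31.04°C, so T = 27.27°C.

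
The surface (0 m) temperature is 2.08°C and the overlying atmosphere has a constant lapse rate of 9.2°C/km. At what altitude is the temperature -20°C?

Height above start = (2.08 − (-20)) / 9.2 = 2.4 km
Altitude = 0 m + 2400 m = 2400 m

2400 m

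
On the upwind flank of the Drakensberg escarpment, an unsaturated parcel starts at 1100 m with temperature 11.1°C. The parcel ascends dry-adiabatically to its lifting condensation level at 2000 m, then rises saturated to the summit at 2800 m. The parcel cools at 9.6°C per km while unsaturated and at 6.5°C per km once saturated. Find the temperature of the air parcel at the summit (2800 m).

Dry to 2000 m: -9.6 × 0.9 km = -8.64°C, so T = 2.46°C.
Saturated to 2800 m: -6.5 × 0.8 km = -5.2°C, so T = -2.74°C.

-2.74°C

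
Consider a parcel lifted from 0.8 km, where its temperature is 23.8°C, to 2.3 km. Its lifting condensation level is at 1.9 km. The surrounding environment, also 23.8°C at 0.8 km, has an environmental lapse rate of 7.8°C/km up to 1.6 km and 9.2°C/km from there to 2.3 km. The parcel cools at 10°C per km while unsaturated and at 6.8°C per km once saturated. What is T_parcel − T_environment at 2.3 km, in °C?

Parcel:
  800–1900 m, dry: Δz = 1.1 km ⇒ ΔT = -11°C; T = 12.8°C
  1900–2300 m, saturated: Δz = 0.4 km ⇒ ΔT = -2.72°C; T = 10.08°C
Environment:
  800–1600 m, environment, lower layer: Δz = 0.8 km ⇒ ΔT = -6.24°C; T = 17.56°C
  1600–2300 m, environment, upper layer: Δz = 0.7 km ⇒ ΔT = -6.44°C; T = 11.12°C
T_parcel − T_env = 10.08 − 11.12 = -1.04°C

-1.04°C (parcel cooler than environment)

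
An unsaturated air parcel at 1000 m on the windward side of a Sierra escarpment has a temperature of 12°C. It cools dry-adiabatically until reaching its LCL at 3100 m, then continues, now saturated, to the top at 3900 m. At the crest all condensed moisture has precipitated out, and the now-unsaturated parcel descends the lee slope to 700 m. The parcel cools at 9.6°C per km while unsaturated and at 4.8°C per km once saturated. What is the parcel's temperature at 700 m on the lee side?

18.72°C

1000–3100 m, dry: Δz = 2.1 km ⇒ ΔT = -20.16°C; T = -8.16°C
3100–3900 m, saturated: Δz = 0.8 km ⇒ ΔT = -3.84°C; T = -12°C
3900–700 m, dry descent: Δz = 3.2 km ⇒ ΔT = +30.72°C; T = 18.72°C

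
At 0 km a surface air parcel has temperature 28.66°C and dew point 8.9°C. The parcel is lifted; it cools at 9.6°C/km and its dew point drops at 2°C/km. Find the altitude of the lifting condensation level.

2.6 km

T and T_d converge at 9.6 − 2 = 7.6°C per km
Height above start = (28.66 − 8.9) / 7.6 = 2.6 km
LCL altitude = 0 m + 2600 m = 2600 m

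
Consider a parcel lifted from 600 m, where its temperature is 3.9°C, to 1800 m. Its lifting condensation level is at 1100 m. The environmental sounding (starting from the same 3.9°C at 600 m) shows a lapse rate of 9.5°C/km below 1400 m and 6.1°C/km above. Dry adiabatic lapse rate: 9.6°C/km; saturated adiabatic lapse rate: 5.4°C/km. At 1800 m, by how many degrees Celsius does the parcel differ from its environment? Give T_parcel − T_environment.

Parcel:
  600 → 1100 m (dry, 9.6°C/km): ΔT = -9.6 × 0.5 = -4.8°C → T = -0.9°C
  1100 → 1800 m (saturated, 5.4°C/km): ΔT = -5.4 × 0.7 = -3.78°C → T = -4.68°C
Environment:
  600 → 1400 m (environment, lower layer, 9.5°C/km): ΔT = -9.5 × 0.8 = -7.6°C → T = -3.7°C
  1400 → 1800 m (environment, upper layer, 6.1°C/km): ΔT = -6.1 × 0.4 = -2.44°C → T = -6.14°C
T_parcel − T_env = -4.68 − (-6.14) = +1.46°C

+1.46°C (parcel warmer than environment)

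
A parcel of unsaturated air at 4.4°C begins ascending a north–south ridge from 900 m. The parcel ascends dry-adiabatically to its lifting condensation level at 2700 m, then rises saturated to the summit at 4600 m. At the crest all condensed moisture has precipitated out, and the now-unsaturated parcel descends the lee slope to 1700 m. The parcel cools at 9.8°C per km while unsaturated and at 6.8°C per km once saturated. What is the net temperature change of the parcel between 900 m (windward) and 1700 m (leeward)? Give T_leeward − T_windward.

-2.14°C

From 900 m to 2700 m (dry): cools by 9.8 × 1.8 = 17.64°C, giving -13.24°C.
From 2700 m to 4600 m (saturated): cools by 6.8 × 1.9 = 12.92°C, giving -26.16°C.
From 4600 m to 1700 m (dry descent): warms by 9.8 × 2.9 = 28.42°C, giving 2.26°C.
Net change vs windward start: 2.26 − 4.4 = -2.14°C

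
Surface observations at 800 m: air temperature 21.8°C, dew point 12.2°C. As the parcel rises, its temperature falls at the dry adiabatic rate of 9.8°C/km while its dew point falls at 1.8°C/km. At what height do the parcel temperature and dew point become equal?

T and T_d converge at 9.8 − 1.8 = 8°C per km
Height above start = (21.8 − 12.2) / 8 = 1.2 km
LCL altitude = 800 m + 1200 m = 2000 m

2000 m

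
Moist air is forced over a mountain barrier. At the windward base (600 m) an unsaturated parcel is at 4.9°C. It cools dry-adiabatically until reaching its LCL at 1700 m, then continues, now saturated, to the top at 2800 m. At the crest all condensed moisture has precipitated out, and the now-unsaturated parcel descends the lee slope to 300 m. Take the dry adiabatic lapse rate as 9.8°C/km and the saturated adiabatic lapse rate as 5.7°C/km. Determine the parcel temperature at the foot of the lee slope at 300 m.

600–1700 m, dry: Δz = 1.1 km ⇒ ΔT = -10.78°C; T = -5.88°C
1700–2800 m, saturated: Δz = 1.1 km ⇒ ΔT = -6.27°C; T = -12.15°C
2800–300 m, dry descent: Δz = 2.5 km ⇒ ΔT = +24.5°C; T = 12.35°C

12.35°C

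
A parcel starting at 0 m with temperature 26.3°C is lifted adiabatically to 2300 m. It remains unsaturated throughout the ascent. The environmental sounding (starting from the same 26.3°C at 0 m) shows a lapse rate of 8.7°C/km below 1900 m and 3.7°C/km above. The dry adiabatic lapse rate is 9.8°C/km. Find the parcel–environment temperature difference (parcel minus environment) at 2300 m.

Parcel:
  From 0 m to 2300 m (dry): cools by 9.8 × 2.3 = 22.54°C, giving 3.76°C.
Environment:
  From 0 m to 1900 m (environment, lower layer): cools by 8.7 × 1.9 = 16.53°C, giving 9.77°C.
  From 1900 m to 2300 m (environment, upper layer): cools by 3.7 × 0.4 = 1.48°C, giving 8.29°C.
T_parcel − T_env = 3.76 − 8.29 = -4.53°C

-4.53°C (parcel cooler than environment)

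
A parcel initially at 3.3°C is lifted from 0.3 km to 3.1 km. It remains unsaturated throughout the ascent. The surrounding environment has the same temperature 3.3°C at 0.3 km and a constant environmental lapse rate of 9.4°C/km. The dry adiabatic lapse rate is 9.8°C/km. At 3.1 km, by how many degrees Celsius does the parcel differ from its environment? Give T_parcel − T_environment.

-1.12°C (parcel cooler than environment)

Parcel:
  From 300 m to 3100 m (dry): cools by 9.8 × 2.8 = 27.44°C, giving -24.14°C.
Environment:
  From 300 m to 3100 m (environment): cools by 9.4 × 2.8 = 26.32°C, giving -23.02°C.
T_parcel − T_env = -24.14 − (-23.02) = -1.12°C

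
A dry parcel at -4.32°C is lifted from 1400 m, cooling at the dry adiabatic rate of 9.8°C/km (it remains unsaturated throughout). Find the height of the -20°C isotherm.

Height above start = (-4.32 − (-20)) / 9.8 = 1.6 km
Altitude = 1400 m + 1600 m = 3000 m

3000 m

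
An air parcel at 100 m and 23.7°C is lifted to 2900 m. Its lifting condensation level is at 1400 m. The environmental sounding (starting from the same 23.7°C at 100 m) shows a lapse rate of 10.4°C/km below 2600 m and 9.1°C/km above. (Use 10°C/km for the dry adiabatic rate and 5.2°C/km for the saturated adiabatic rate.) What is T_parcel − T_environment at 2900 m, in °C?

Parcel:
  100–1400 m, dry: Δz = 1.3 km ⇒ ΔT = -13°C; T = 10.7°C
  1400–2900 m, saturated: Δz = 1.5 km ⇒ ΔT = -7.8°C; T = 2.9°C
Environment:
  100–2600 m, environment, lower layer: Δz = 2.5 km ⇒ ΔT = -26°C; T = -2.3°C
  2600–2900 m, environment, upper layer: Δz = 0.3 km ⇒ ΔT = -2.73°C; T = -5.03°C
T_parcel − T_env = 2.9 − (-5.03) = +7.93°C

+7.93°C (parcel warmer than environment)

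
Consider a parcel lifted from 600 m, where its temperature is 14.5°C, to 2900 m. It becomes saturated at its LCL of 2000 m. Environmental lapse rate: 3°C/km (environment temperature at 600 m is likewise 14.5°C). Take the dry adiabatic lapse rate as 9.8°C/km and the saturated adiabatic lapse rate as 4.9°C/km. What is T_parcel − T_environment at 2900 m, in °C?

-11.23°C (parcel cooler than environment)

Parcel:
  From 600 m to 2000 m (dry): cools by 9.8 × 1.4 = 13.72°C, giving 0.78°C.
  From 2000 m to 2900 m (saturated): cools by 4.9 × 0.9 = 4.41°C, giving -3.63°C.
Environment:
  From 600 m to 2900 m (environment): cools by 3 × 2.3 = 6.9°C, giving 7.6°C.
T_parcel − T_env = -3.63 − 7.6 = -11.23°C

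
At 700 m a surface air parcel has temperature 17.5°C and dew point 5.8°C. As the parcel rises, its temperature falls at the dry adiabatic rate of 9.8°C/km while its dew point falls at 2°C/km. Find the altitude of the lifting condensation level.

2200 m

T and T_d converge at 9.8 − 2 = 7.8°C per km
Height above start = (17.5 − 5.8) / 7.8 = 1.5 km
LCL altitude = 700 m + 1500 m = 2200 m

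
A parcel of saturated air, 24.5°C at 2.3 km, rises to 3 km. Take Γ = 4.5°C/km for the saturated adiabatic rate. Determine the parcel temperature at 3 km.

21.35°C

From 2300 m to 3000 m (saturated adiabatic): cools by 4.5 × 0.7 = 3.15°C, giving 21.35°C.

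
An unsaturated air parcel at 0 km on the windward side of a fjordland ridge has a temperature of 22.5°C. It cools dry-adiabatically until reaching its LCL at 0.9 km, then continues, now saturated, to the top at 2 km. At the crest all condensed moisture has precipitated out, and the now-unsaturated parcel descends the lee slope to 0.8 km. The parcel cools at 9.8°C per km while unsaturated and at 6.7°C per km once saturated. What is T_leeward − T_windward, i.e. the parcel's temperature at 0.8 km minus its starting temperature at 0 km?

-4.43°C

0 → 900 m (dry, 9.8°C/km): ΔT = -9.8 × 0.9 = -8.82°C → T = 13.68°C
900 → 2000 m (saturated, 6.7°C/km): ΔT = -6.7 × 1.1 = -7.37°C → T = 6.31°C
2000 → 800 m (dry descent, 9.8°C/km): ΔT = +9.8 × 1.2 = +11.76°C → T = 18.07°C
Net change vs windward start: 18.07 − 22.5 = -4.43°C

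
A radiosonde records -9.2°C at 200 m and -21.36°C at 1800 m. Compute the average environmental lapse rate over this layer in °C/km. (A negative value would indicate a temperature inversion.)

7.6°C/km

Γ = −ΔT/Δz = (-9.2 − (-21.36)) / (1800 − 200) m
  = 12.16°C / 1.6 km = 7.6°C/km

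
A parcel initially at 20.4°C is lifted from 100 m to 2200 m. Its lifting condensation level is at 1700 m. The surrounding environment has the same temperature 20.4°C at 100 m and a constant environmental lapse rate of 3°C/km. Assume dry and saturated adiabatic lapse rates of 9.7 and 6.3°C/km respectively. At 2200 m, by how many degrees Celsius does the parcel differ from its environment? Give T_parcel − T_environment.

Parcel:
  100–1700 m, dry: Δz = 1.6 km ⇒ ΔT = -15.52°C; T = 4.88°C
  1700–2200 m, saturated: Δz = 0.5 km ⇒ ΔT = -3.15°C; T = 1.73°C
Environment:
  100–2200 m, environment: Δz = 2.1 km ⇒ ΔT = -6.3°C; T = 14.1°C
T_parcel − T_env = 1.73 − 14.1 = -12.37°C

-12.37°C (parcel cooler than environment)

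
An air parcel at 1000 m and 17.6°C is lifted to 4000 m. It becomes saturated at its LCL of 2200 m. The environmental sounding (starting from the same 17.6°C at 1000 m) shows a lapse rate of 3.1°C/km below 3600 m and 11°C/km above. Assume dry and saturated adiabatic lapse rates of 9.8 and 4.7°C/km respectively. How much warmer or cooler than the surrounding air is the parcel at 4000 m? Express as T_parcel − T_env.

Parcel:
  1000 → 2200 m (dry, 9.8°C/km): ΔT = -9.8 × 1.2 = -11.76°C → T = 5.84°C
  2200 → 4000 m (saturated, 4.7°C/km): ΔT = -4.7 × 1.8 = -8.46°C → T = -2.62°C
Environment:
  1000 → 3600 m (environment, lower layer, 3.1°C/km): ΔT = -3.1 × 2.6 = -8.06°C → T = 9.54°C
  3600 → 4000 m (environment, upper layer, 11°C/km): ΔT = -11 × 0.4 = -4.4°C → T = 5.14°C
T_parcel − T_env = -2.62 − 5.14 = -7.76°C

-7.76°C (parcel cooler than environment)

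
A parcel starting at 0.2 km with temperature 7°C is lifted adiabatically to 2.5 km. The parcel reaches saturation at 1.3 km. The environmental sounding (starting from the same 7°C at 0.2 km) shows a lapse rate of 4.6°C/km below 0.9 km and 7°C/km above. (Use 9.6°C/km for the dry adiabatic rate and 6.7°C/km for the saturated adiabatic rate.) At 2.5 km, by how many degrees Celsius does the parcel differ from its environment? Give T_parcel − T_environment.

Parcel:
  200 → 1300 m (dry, 9.6°C/km): ΔT = -9.6 × 1.1 = -10.56°C → T = -3.56°C
  1300 → 2500 m (saturated, 6.7°C/km): ΔT = -6.7 × 1.2 = -8.04°C → T = -11.6°C
Environment:
  200 → 900 m (environment, lower layer, 4.6°C/km): ΔT = -4.6 × 0.7 = -3.22°C → T = 3.78°C
  900 → 2500 m (environment, upper layer, 7°C/km): ΔT = -7 × 1.6 = -11.2°C → T = -7.42°C
T_parcel − T_env = -11.6 − (-7.42) = -4.18°C

-4.18°C (parcel cooler than environment)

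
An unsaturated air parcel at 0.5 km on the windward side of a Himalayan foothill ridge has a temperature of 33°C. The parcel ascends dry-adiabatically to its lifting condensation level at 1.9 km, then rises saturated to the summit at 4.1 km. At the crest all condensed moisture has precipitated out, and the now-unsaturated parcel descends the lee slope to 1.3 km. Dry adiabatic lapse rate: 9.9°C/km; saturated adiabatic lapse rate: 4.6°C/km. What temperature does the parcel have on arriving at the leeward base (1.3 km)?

Dry to 1900 m: -9.9 × 1.4 km = -13.86°C, so T = 19.14°C.
Saturated to 4100 m: -4.6 × 2.2 km = -10.12°C, so T = 9.02°C.
Dry descent to 1300 m: +9.9 × 2.8 km = +27.72°C, so T = 36.74°C.

36.74°C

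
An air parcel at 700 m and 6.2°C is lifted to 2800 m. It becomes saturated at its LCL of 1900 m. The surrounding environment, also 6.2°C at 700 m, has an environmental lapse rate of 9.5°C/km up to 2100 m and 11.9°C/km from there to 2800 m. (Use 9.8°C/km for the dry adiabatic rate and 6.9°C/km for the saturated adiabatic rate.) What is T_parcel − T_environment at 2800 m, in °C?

Parcel:
  700 → 1900 m (dry, 9.8°C/km): ΔT = -9.8 × 1.2 = -11.76°C → T = -5.56°C
  1900 → 2800 m (saturated, 6.9°C/km): ΔT = -6.9 × 0.9 = -6.21°C → T = -11.77°C
Environment:
  700 → 2100 m (environment, lower layer, 9.5°C/km): ΔT = -9.5 × 1.4 = -13.3°C → T = -7.1°C
  2100 → 2800 m (environment, upper layer, 11.9°C/km): ΔT = -11.9 × 0.7 = -8.33°C → T = -15.43°C
T_parcel − T_env = -11.77 − (-15.43) = +3.66°C

+3.66°C (parcel warmer than environment)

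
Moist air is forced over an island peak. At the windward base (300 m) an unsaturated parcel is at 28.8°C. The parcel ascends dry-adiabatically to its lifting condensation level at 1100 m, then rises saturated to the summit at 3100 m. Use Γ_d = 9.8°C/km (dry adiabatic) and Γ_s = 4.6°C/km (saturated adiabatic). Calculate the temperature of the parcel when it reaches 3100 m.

11.76°C

Dry to 1100 m: -9.8 × 0.8 km = -7.84°C, so T = 20.96°C.
Saturated to 3100 m: -4.6 × 2 km = -9.2°C, so T = 11.76°C.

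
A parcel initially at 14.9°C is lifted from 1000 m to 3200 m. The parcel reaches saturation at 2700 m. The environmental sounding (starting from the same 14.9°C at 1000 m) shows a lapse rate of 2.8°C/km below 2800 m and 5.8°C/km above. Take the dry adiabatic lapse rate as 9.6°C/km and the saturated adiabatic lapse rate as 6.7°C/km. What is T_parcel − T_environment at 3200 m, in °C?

Parcel:
  1000–2700 m, dry: Δz = 1.7 km ⇒ ΔT = -16.32°C; T = -1.42°C
  2700–3200 m, saturated: Δz = 0.5 km ⇒ ΔT = -3.35°C; T = -4.77°C
Environment:
  1000–2800 m, environment, lower layer: Δz = 1.8 km ⇒ ΔT = -5.04°C; T = 9.86°C
  2800–3200 m, environment, upper layer: Δz = 0.4 km ⇒ ΔT = -2.32°C; T = 7.54°C
T_parcel − T_env = -4.77 − 7.54 = -12.31°C

-12.31°C (parcel cooler than environment)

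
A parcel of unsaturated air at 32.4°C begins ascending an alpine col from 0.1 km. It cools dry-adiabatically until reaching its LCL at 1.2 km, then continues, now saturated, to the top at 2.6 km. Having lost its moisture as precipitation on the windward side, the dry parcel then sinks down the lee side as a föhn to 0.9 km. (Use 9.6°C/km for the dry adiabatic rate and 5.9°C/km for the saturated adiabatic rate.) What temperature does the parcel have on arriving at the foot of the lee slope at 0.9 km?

100 → 1200 m (dry, 9.6°C/km): ΔT = -9.6 × 1.1 = -10.56°C → T = 21.84°C
1200 → 2600 m (saturated, 5.9°C/km): ΔT = -5.9 × 1.4 = -8.26°C → T = 13.58°C
2600 → 900 m (dry descent, 9.6°C/km): ΔT = +9.6 × 1.7 = +16.32°C → T = 29.9°C

29.9°C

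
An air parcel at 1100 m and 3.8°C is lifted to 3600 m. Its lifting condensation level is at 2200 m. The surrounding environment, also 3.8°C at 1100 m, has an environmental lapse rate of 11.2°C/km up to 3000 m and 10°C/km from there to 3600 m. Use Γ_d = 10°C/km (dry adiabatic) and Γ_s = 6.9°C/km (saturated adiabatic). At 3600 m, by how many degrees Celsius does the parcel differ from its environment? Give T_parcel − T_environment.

+6.62°C (parcel warmer than environment)

Parcel:
  From 1100 m to 2200 m (dry): cools by 10 × 1.1 = 11°C, giving -7.2°C.
  From 2200 m to 3600 m (saturated): cools by 6.9 × 1.4 = 9.66°C, giving -16.86°C.
Environment:
  From 1100 m to 3000 m (environment, lower layer): cools by 11.2 × 1.9 = 21.28°C, giving -17.48°C.
  From 3000 m to 3600 m (environment, upper layer): cools by 10 × 0.6 = 6°C, giving -23.48°C.
T_parcel − T_env = -16.86 − (-23.48) = +6.62°C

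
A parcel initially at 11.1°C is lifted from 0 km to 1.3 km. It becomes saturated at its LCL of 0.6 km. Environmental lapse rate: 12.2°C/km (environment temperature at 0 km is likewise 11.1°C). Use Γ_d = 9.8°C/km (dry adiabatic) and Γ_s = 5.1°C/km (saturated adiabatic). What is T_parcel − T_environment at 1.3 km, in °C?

Parcel:
  0 → 600 m (dry, 9.8°C/km): ΔT = -9.8 × 0.6 = -5.88°C → T = 5.22°C
  600 → 1300 m (saturated, 5.1°C/km): ΔT = -5.1 × 0.7 = -3.57°C → T = 1.65°C
Environment:
  0 → 1300 m (environment, 12.2°C/km): ΔT = -12.2 × 1.3 = -15.86°C → T = -4.76°C
T_parcel − T_env = 1.65 − (-4.76) = +6.41°C

+6.41°C (parcel warmer than environment)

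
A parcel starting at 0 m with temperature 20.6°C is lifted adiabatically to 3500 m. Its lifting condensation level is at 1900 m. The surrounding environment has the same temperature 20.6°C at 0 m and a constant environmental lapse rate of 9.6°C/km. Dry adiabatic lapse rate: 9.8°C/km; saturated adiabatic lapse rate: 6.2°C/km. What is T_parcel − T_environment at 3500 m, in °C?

+5.06°C (parcel warmer than environment)

Parcel:
  Dry to 1900 m: -9.8 × 1.9 km = -18.62°C, so T = 1.98°C.
  Saturated to 3500 m: -6.2 × 1.6 km = -9.92°C, so T = -7.94°C.
Environment:
  Environment to 3500 m: -9.6 × 3.5 km = -33.6°C, so T = -13°C.
T_parcel − T_env = -7.94 − (-13) = +5.06°C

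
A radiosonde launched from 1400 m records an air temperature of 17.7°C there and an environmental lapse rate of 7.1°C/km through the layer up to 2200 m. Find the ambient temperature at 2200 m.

From 1400 m to 2200 m (environmental): cools by 7.1 × 0.8 = 5.68°C, giving 12.02°C.

12.02°C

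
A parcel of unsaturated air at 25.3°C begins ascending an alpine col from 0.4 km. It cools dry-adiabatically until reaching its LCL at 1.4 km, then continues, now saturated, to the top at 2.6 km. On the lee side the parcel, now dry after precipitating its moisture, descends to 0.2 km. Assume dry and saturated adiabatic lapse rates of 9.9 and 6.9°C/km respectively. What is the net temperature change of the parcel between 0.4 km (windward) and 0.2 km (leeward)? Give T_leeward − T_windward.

Dry to 1400 m: -9.9 × 1 km = -9.9°C, so T = 15.4°C.
Saturated to 2600 m: -6.9 × 1.2 km = -8.28°C, so T = 7.12°C.
Dry descent to 200 m: +9.9 × 2.4 km = +23.76°C, so T = 30.88°C.
Net change vs windward start: 30.88 − 25.3 = +5.58°C

+5.58°C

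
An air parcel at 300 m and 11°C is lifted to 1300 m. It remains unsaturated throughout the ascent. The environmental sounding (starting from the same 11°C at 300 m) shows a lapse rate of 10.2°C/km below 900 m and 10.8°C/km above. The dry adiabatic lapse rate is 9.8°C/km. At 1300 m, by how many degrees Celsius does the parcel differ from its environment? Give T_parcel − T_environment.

Parcel:
  300 → 1300 m (dry, 9.8°C/km): ΔT = -9.8 × 1 = -9.8°C → T = 1.2°C
Environment:
  300 → 900 m (environment, lower layer, 10.2°C/km): ΔT = -10.2 × 0.6 = -6.12°C → T = 4.88°C
  900 → 1300 m (environment, upper layer, 10.8°C/km): ΔT = -10.8 × 0.4 = -4.32°C → T = 0.56°C
T_parcel − T_env = 1.2 − 0.56 = +0.64°C

+0.64°C (parcel warmer than environment)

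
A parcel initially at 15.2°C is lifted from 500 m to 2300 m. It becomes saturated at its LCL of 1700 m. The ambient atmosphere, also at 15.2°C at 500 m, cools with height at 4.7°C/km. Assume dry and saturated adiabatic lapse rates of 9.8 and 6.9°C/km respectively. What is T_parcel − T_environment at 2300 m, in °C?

Parcel:
  Dry to 1700 m: -9.8 × 1.2 km = -11.76°C, so T = 3.44°C.
  Saturated to 2300 m: -6.9 × 0.6 km = -4.14°C, so T = -0.7°C.
Environment:
  Environment to 2300 m: -4.7 × 1.8 km = -8.46°C, so T = 6.74°C.
T_parcel − T_env = -0.7 − 6.74 = -7.44°C

-7.44°C (parcel cooler than environment)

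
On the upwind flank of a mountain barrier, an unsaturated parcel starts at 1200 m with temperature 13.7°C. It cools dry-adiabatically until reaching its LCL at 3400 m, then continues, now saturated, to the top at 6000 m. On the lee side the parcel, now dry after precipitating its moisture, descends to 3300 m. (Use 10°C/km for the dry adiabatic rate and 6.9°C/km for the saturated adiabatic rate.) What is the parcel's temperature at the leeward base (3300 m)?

0.76°C

1200–3400 m, dry: Δz = 2.2 km ⇒ ΔT = -22°C; T = -8.3°C
3400–6000 m, saturated: Δz = 2.6 km ⇒ ΔT = -17.94°C; T = -26.24°C
6000–3300 m, dry descent: Δz = 2.7 km ⇒ ΔT = +27°C; T = 0.76°C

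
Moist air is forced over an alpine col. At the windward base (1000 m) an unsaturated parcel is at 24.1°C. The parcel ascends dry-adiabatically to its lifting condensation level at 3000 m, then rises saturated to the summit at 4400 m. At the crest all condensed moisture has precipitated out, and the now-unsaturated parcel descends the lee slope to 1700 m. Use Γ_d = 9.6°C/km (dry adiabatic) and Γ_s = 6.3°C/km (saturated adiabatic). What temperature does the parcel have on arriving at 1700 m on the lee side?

22°C

1000 → 3000 m (dry, 9.6°C/km): ΔT = -9.6 × 2 = -19.2°C → T = 4.9°C
3000 → 4400 m (saturated, 6.3°C/km): ΔT = -6.3 × 1.4 = -8.82°C → T = -3.92°C
4400 → 1700 m (dry descent, 9.6°C/km): ΔT = +9.6 × 2.7 = +25.92°C → T = 22°C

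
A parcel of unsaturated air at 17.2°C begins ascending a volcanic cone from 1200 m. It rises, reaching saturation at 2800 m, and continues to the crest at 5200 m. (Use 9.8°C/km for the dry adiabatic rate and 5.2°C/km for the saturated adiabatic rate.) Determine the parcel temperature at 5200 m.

Dry to 2800 m: -9.8 × 1.6 km = -15.68°C, so T = 1.52°C.
Saturated to 5200 m: -5.2 × 2.4 km = -12.48°C, so T = -10.96°C.

-10.96°C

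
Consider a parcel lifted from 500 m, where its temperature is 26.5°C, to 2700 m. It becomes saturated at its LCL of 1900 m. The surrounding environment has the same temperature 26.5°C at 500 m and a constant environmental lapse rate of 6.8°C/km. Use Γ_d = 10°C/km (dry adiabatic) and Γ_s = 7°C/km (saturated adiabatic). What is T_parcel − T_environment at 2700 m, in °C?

-4.64°C (parcel cooler than environment)

Parcel:
  500 → 1900 m (dry, 10°C/km): ΔT = -10 × 1.4 = -14°C → T = 12.5°C
  1900 → 2700 m (saturated, 7°C/km): ΔT = -7 × 0.8 = -5.6°C → T = 6.9°C
Environment:
  500 → 2700 m (environment, 6.8°C/km): ΔT = -6.8 × 2.2 = -14.96°C → T = 11.54°C
T_parcel − T_env = 6.9 − 11.54 = -4.64°C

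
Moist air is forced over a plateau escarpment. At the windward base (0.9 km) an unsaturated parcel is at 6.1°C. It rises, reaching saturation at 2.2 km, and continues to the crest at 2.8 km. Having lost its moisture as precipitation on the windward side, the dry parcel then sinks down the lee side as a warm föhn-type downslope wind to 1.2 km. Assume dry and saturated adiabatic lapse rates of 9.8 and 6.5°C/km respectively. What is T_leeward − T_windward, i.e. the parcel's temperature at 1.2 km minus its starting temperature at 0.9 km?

900 → 2200 m (dry, 9.8°C/km): ΔT = -9.8 × 1.3 = -12.74°C → T = -6.64°C
2200 → 2800 m (saturated, 6.5°C/km): ΔT = -6.5 × 0.6 = -3.9°C → T = -10.54°C
2800 → 1200 m (dry descent, 9.8°C/km): ΔT = +9.8 × 1.6 = +15.68°C → T = 5.14°C
Net change vs windward start: 5.14 − 6.1 = -0.96°C

-0.96°C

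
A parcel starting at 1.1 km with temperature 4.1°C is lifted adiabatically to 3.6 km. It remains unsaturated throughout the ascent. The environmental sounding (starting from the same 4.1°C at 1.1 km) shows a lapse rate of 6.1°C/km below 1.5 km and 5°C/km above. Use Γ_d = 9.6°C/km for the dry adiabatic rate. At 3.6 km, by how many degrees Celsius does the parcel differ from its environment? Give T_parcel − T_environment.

-11.06°C (parcel cooler than environment)

Parcel:
  From 1100 m to 3600 m (dry): cools by 9.6 × 2.5 = 24°C, giving -19.9°C.
Environment:
  From 1100 m to 1500 m (environment, lower layer): cools by 6.1 × 0.4 = 2.44°C, giving 1.66°C.
  From 1500 m to 3600 m (environment, upper layer): cools by 5 × 2.1 = 10.5°C, giving -8.84°C.
T_parcel − T_env = -19.9 − (-8.84) = -11.06°C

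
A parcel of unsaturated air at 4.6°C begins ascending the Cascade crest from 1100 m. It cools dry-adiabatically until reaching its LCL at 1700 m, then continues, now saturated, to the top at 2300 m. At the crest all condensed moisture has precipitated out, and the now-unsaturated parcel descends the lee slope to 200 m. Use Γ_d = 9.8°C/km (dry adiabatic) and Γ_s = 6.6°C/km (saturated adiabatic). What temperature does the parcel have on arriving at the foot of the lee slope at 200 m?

15.34°C

From 1100 m to 1700 m (dry): cools by 9.8 × 0.6 = 5.88°C, giving -1.28°C.
From 1700 m to 2300 m (saturated): cools by 6.6 × 0.6 = 3.96°C, giving -5.24°C.
From 2300 m to 200 m (dry descent): warms by 9.8 × 2.1 = 20.58°C, giving 15.34°C.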